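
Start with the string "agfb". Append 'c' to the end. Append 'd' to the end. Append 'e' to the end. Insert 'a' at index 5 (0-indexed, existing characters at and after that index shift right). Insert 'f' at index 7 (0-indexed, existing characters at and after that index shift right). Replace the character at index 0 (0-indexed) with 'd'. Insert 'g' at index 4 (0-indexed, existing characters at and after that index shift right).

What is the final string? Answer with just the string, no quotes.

Applying each edit step by step:
Start: "agfb"
Op 1 (append 'c'): "agfb" -> "agfbc"
Op 2 (append 'd'): "agfbc" -> "agfbcd"
Op 3 (append 'e'): "agfbcd" -> "agfbcde"
Op 4 (insert 'a' at idx 5): "agfbcde" -> "agfbcade"
Op 5 (insert 'f' at idx 7): "agfbcade" -> "agfbcadfe"
Op 6 (replace idx 0: 'a' -> 'd'): "agfbcadfe" -> "dgfbcadfe"
Op 7 (insert 'g' at idx 4): "dgfbcadfe" -> "dgfbgcadfe"

Answer: dgfbgcadfe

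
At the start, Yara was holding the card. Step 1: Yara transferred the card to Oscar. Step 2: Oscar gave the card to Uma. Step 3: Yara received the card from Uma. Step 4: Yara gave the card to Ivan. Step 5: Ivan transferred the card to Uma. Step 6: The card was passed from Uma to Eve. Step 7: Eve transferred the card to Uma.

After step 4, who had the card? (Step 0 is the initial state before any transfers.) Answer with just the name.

Tracking the card holder through step 4:
After step 0 (start): Yara
After step 1: Oscar
After step 2: Uma
After step 3: Yara
After step 4: Ivan

At step 4, the holder is Ivan.

Answer: Ivan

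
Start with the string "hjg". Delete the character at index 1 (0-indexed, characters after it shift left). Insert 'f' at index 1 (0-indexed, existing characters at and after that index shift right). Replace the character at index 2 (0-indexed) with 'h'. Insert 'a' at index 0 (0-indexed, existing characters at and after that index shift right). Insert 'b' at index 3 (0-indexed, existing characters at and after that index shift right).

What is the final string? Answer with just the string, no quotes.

Answer: ahfbh

Derivation:
Applying each edit step by step:
Start: "hjg"
Op 1 (delete idx 1 = 'j'): "hjg" -> "hg"
Op 2 (insert 'f' at idx 1): "hg" -> "hfg"
Op 3 (replace idx 2: 'g' -> 'h'): "hfg" -> "hfh"
Op 4 (insert 'a' at idx 0): "hfh" -> "ahfh"
Op 5 (insert 'b' at idx 3): "ahfh" -> "ahfbh"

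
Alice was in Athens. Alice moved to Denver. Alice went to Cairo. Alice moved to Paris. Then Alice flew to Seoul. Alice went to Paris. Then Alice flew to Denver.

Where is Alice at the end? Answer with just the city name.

Answer: Denver

Derivation:
Tracking Alice's location:
Start: Alice is in Athens.
After move 1: Athens -> Denver. Alice is in Denver.
After move 2: Denver -> Cairo. Alice is in Cairo.
After move 3: Cairo -> Paris. Alice is in Paris.
After move 4: Paris -> Seoul. Alice is in Seoul.
After move 5: Seoul -> Paris. Alice is in Paris.
After move 6: Paris -> Denver. Alice is in Denver.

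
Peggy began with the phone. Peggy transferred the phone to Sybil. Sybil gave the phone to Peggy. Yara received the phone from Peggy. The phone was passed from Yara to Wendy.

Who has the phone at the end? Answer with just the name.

Answer: Wendy

Derivation:
Tracking the phone through each event:
Start: Peggy has the phone.
After event 1: Sybil has the phone.
After event 2: Peggy has the phone.
After event 3: Yara has the phone.
After event 4: Wendy has the phone.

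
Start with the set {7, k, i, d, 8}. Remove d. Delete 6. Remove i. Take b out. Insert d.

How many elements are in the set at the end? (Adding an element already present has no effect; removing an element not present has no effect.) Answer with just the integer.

Answer: 4

Derivation:
Tracking the set through each operation:
Start: {7, 8, d, i, k}
Event 1 (remove d): removed. Set: {7, 8, i, k}
Event 2 (remove 6): not present, no change. Set: {7, 8, i, k}
Event 3 (remove i): removed. Set: {7, 8, k}
Event 4 (remove b): not present, no change. Set: {7, 8, k}
Event 5 (add d): added. Set: {7, 8, d, k}

Final set: {7, 8, d, k} (size 4)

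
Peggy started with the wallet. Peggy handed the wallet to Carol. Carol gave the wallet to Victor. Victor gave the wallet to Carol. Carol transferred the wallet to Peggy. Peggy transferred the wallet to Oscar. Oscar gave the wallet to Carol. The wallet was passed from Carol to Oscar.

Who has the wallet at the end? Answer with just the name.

Tracking the wallet through each event:
Start: Peggy has the wallet.
After event 1: Carol has the wallet.
After event 2: Victor has the wallet.
After event 3: Carol has the wallet.
After event 4: Peggy has the wallet.
After event 5: Oscar has the wallet.
After event 6: Carol has the wallet.
After event 7: Oscar has the wallet.

Answer: Oscar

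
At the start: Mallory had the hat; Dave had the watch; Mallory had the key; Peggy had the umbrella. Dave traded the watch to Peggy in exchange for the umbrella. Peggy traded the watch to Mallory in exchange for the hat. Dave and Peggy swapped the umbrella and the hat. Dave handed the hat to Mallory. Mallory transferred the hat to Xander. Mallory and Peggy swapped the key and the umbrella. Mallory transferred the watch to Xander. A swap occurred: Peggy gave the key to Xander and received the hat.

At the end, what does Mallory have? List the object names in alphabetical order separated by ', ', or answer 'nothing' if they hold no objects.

Tracking all object holders:
Start: hat:Mallory, watch:Dave, key:Mallory, umbrella:Peggy
Event 1 (swap watch<->umbrella: now watch:Peggy, umbrella:Dave). State: hat:Mallory, watch:Peggy, key:Mallory, umbrella:Dave
Event 2 (swap watch<->hat: now watch:Mallory, hat:Peggy). State: hat:Peggy, watch:Mallory, key:Mallory, umbrella:Dave
Event 3 (swap umbrella<->hat: now umbrella:Peggy, hat:Dave). State: hat:Dave, watch:Mallory, key:Mallory, umbrella:Peggy
Event 4 (give hat: Dave -> Mallory). State: hat:Mallory, watch:Mallory, key:Mallory, umbrella:Peggy
Event 5 (give hat: Mallory -> Xander). State: hat:Xander, watch:Mallory, key:Mallory, umbrella:Peggy
Event 6 (swap key<->umbrella: now key:Peggy, umbrella:Mallory). State: hat:Xander, watch:Mallory, key:Peggy, umbrella:Mallory
Event 7 (give watch: Mallory -> Xander). State: hat:Xander, watch:Xander, key:Peggy, umbrella:Mallory
Event 8 (swap key<->hat: now key:Xander, hat:Peggy). State: hat:Peggy, watch:Xander, key:Xander, umbrella:Mallory

Final state: hat:Peggy, watch:Xander, key:Xander, umbrella:Mallory
Mallory holds: umbrella.

Answer: umbrella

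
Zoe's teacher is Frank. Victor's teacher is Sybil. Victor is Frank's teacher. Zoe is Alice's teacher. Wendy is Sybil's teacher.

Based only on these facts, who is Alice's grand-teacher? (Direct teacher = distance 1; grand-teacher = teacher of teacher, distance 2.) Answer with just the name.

Reconstructing the teacher chain from the given facts:
  Wendy -> Sybil -> Victor -> Frank -> Zoe -> Alice
(each arrow means 'teacher of the next')
Positions in the chain (0 = top):
  position of Wendy: 0
  position of Sybil: 1
  position of Victor: 2
  position of Frank: 3
  position of Zoe: 4
  position of Alice: 5

Alice is at position 5; the grand-teacher is 2 steps up the chain, i.e. position 3: Frank.

Answer: Frank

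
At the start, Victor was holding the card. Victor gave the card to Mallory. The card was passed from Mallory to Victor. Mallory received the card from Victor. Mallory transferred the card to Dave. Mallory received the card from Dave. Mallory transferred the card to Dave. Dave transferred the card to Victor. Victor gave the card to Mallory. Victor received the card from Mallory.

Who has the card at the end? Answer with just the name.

Answer: Victor

Derivation:
Tracking the card through each event:
Start: Victor has the card.
After event 1: Mallory has the card.
After event 2: Victor has the card.
After event 3: Mallory has the card.
After event 4: Dave has the card.
After event 5: Mallory has the card.
After event 6: Dave has the card.
After event 7: Victor has the card.
After event 8: Mallory has the card.
After event 9: Victor has the card.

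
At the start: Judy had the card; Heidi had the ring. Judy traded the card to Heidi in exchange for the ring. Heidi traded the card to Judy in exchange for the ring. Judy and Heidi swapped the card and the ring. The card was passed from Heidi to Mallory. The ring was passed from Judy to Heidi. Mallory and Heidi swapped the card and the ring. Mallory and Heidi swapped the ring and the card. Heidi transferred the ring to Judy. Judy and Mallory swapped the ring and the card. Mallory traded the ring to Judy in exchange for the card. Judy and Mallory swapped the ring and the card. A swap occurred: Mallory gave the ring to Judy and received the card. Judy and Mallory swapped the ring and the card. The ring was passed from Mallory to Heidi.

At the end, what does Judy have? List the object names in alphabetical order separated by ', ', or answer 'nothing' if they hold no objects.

Answer: card

Derivation:
Tracking all object holders:
Start: card:Judy, ring:Heidi
Event 1 (swap card<->ring: now card:Heidi, ring:Judy). State: card:Heidi, ring:Judy
Event 2 (swap card<->ring: now card:Judy, ring:Heidi). State: card:Judy, ring:Heidi
Event 3 (swap card<->ring: now card:Heidi, ring:Judy). State: card:Heidi, ring:Judy
Event 4 (give card: Heidi -> Mallory). State: card:Mallory, ring:Judy
Event 5 (give ring: Judy -> Heidi). State: card:Mallory, ring:Heidi
Event 6 (swap card<->ring: now card:Heidi, ring:Mallory). State: card:Heidi, ring:Mallory
Event 7 (swap ring<->card: now ring:Heidi, card:Mallory). State: card:Mallory, ring:Heidi
Event 8 (give ring: Heidi -> Judy). State: card:Mallory, ring:Judy
Event 9 (swap ring<->card: now ring:Mallory, card:Judy). State: card:Judy, ring:Mallory
Event 10 (swap ring<->card: now ring:Judy, card:Mallory). State: card:Mallory, ring:Judy
Event 11 (swap ring<->card: now ring:Mallory, card:Judy). State: card:Judy, ring:Mallory
Event 12 (swap ring<->card: now ring:Judy, card:Mallory). State: card:Mallory, ring:Judy
Event 13 (swap ring<->card: now ring:Mallory, card:Judy). State: card:Judy, ring:Mallory
Event 14 (give ring: Mallory -> Heidi). State: card:Judy, ring:Heidi

Final state: card:Judy, ring:Heidi
Judy holds: card.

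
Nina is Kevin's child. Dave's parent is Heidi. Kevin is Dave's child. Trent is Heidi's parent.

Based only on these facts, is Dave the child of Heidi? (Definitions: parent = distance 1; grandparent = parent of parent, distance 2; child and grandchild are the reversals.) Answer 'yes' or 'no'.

Answer: yes

Derivation:
Reconstructing the parent chain from the given facts:
  Trent -> Heidi -> Dave -> Kevin -> Nina
(each arrow means 'parent of the next')
Positions in the chain (0 = top):
  position of Trent: 0
  position of Heidi: 1
  position of Dave: 2
  position of Kevin: 3
  position of Nina: 4

Dave is at position 2, Heidi is at position 1; signed distance (j - i) = -1.
'child' requires j - i = -1. Actual distance is -1, so the relation HOLDS.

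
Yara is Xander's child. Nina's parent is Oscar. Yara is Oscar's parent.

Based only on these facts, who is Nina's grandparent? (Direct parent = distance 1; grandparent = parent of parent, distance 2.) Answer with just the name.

Answer: Yara

Derivation:
Reconstructing the parent chain from the given facts:
  Xander -> Yara -> Oscar -> Nina
(each arrow means 'parent of the next')
Positions in the chain (0 = top):
  position of Xander: 0
  position of Yara: 1
  position of Oscar: 2
  position of Nina: 3

Nina is at position 3; the grandparent is 2 steps up the chain, i.e. position 1: Yara.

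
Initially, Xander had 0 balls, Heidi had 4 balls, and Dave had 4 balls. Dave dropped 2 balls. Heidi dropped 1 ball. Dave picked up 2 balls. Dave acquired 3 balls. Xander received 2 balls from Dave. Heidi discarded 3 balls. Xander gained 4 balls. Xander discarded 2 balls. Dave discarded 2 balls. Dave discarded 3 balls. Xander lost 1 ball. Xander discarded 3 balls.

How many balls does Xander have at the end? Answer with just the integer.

Answer: 0

Derivation:
Tracking counts step by step:
Start: Xander=0, Heidi=4, Dave=4
Event 1 (Dave -2): Dave: 4 -> 2. State: Xander=0, Heidi=4, Dave=2
Event 2 (Heidi -1): Heidi: 4 -> 3. State: Xander=0, Heidi=3, Dave=2
Event 3 (Dave +2): Dave: 2 -> 4. State: Xander=0, Heidi=3, Dave=4
Event 4 (Dave +3): Dave: 4 -> 7. State: Xander=0, Heidi=3, Dave=7
Event 5 (Dave -> Xander, 2): Dave: 7 -> 5, Xander: 0 -> 2. State: Xander=2, Heidi=3, Dave=5
Event 6 (Heidi -3): Heidi: 3 -> 0. State: Xander=2, Heidi=0, Dave=5
Event 7 (Xander +4): Xander: 2 -> 6. State: Xander=6, Heidi=0, Dave=5
Event 8 (Xander -2): Xander: 6 -> 4. State: Xander=4, Heidi=0, Dave=5
Event 9 (Dave -2): Dave: 5 -> 3. State: Xander=4, Heidi=0, Dave=3
Event 10 (Dave -3): Dave: 3 -> 0. State: Xander=4, Heidi=0, Dave=0
Event 11 (Xander -1): Xander: 4 -> 3. State: Xander=3, Heidi=0, Dave=0
Event 12 (Xander -3): Xander: 3 -> 0. State: Xander=0, Heidi=0, Dave=0

Xander's final count: 0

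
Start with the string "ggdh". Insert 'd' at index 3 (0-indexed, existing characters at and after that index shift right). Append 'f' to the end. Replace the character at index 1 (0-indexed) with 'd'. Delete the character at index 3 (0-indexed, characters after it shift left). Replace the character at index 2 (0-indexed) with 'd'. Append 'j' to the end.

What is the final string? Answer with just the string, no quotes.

Applying each edit step by step:
Start: "ggdh"
Op 1 (insert 'd' at idx 3): "ggdh" -> "ggddh"
Op 2 (append 'f'): "ggddh" -> "ggddhf"
Op 3 (replace idx 1: 'g' -> 'd'): "ggddhf" -> "gdddhf"
Op 4 (delete idx 3 = 'd'): "gdddhf" -> "gddhf"
Op 5 (replace idx 2: 'd' -> 'd'): "gddhf" -> "gddhf"
Op 6 (append 'j'): "gddhf" -> "gddhfj"

Answer: gddhfj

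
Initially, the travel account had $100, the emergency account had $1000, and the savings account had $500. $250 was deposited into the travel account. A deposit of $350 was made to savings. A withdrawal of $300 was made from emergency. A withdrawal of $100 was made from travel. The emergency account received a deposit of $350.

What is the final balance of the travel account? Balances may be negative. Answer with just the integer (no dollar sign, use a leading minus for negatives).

Answer: 250

Derivation:
Tracking account balances step by step:
Start: travel=100, emergency=1000, savings=500
Event 1 (deposit 250 to travel): travel: 100 + 250 = 350. Balances: travel=350, emergency=1000, savings=500
Event 2 (deposit 350 to savings): savings: 500 + 350 = 850. Balances: travel=350, emergency=1000, savings=850
Event 3 (withdraw 300 from emergency): emergency: 1000 - 300 = 700. Balances: travel=350, emergency=700, savings=850
Event 4 (withdraw 100 from travel): travel: 350 - 100 = 250. Balances: travel=250, emergency=700, savings=850
Event 5 (deposit 350 to emergency): emergency: 700 + 350 = 1050. Balances: travel=250, emergency=1050, savings=850

Final balance of travel: 250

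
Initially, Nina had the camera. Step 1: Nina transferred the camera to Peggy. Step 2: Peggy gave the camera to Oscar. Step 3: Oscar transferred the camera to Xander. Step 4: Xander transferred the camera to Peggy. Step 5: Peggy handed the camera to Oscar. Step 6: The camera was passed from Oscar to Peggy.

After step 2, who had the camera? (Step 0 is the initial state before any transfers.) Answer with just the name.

Answer: Oscar

Derivation:
Tracking the camera holder through step 2:
After step 0 (start): Nina
After step 1: Peggy
After step 2: Oscar

At step 2, the holder is Oscar.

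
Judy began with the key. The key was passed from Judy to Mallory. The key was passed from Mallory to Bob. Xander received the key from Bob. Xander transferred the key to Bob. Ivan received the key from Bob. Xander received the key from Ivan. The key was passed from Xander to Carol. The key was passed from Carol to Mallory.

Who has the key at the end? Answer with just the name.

Tracking the key through each event:
Start: Judy has the key.
After event 1: Mallory has the key.
After event 2: Bob has the key.
After event 3: Xander has the key.
After event 4: Bob has the key.
After event 5: Ivan has the key.
After event 6: Xander has the key.
After event 7: Carol has the key.
After event 8: Mallory has the key.

Answer: Mallory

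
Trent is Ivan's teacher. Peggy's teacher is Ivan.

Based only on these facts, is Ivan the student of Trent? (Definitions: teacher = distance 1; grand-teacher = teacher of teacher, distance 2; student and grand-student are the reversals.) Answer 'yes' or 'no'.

Reconstructing the teacher chain from the given facts:
  Trent -> Ivan -> Peggy
(each arrow means 'teacher of the next')
Positions in the chain (0 = top):
  position of Trent: 0
  position of Ivan: 1
  position of Peggy: 2

Ivan is at position 1, Trent is at position 0; signed distance (j - i) = -1.
'student' requires j - i = -1. Actual distance is -1, so the relation HOLDS.

Answer: yes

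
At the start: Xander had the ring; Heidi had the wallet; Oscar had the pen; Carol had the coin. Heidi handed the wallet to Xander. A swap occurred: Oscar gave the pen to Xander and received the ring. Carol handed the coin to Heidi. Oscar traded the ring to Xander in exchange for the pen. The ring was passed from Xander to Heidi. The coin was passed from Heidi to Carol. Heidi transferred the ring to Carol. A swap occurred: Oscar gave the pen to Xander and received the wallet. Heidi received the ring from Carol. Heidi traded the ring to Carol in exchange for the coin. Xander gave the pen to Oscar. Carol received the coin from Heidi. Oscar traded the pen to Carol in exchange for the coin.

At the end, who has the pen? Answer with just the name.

Tracking all object holders:
Start: ring:Xander, wallet:Heidi, pen:Oscar, coin:Carol
Event 1 (give wallet: Heidi -> Xander). State: ring:Xander, wallet:Xander, pen:Oscar, coin:Carol
Event 2 (swap pen<->ring: now pen:Xander, ring:Oscar). State: ring:Oscar, wallet:Xander, pen:Xander, coin:Carol
Event 3 (give coin: Carol -> Heidi). State: ring:Oscar, wallet:Xander, pen:Xander, coin:Heidi
Event 4 (swap ring<->pen: now ring:Xander, pen:Oscar). State: ring:Xander, wallet:Xander, pen:Oscar, coin:Heidi
Event 5 (give ring: Xander -> Heidi). State: ring:Heidi, wallet:Xander, pen:Oscar, coin:Heidi
Event 6 (give coin: Heidi -> Carol). State: ring:Heidi, wallet:Xander, pen:Oscar, coin:Carol
Event 7 (give ring: Heidi -> Carol). State: ring:Carol, wallet:Xander, pen:Oscar, coin:Carol
Event 8 (swap pen<->wallet: now pen:Xander, wallet:Oscar). State: ring:Carol, wallet:Oscar, pen:Xander, coin:Carol
Event 9 (give ring: Carol -> Heidi). State: ring:Heidi, wallet:Oscar, pen:Xander, coin:Carol
Event 10 (swap ring<->coin: now ring:Carol, coin:Heidi). State: ring:Carol, wallet:Oscar, pen:Xander, coin:Heidi
Event 11 (give pen: Xander -> Oscar). State: ring:Carol, wallet:Oscar, pen:Oscar, coin:Heidi
Event 12 (give coin: Heidi -> Carol). State: ring:Carol, wallet:Oscar, pen:Oscar, coin:Carol
Event 13 (swap pen<->coin: now pen:Carol, coin:Oscar). State: ring:Carol, wallet:Oscar, pen:Carol, coin:Oscar

Final state: ring:Carol, wallet:Oscar, pen:Carol, coin:Oscar
The pen is held by Carol.

Answer: Carol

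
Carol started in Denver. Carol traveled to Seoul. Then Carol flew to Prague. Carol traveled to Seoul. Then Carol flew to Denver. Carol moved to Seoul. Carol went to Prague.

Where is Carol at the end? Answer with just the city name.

Answer: Prague

Derivation:
Tracking Carol's location:
Start: Carol is in Denver.
After move 1: Denver -> Seoul. Carol is in Seoul.
After move 2: Seoul -> Prague. Carol is in Prague.
After move 3: Prague -> Seoul. Carol is in Seoul.
After move 4: Seoul -> Denver. Carol is in Denver.
After move 5: Denver -> Seoul. Carol is in Seoul.
After move 6: Seoul -> Prague. Carol is in Prague.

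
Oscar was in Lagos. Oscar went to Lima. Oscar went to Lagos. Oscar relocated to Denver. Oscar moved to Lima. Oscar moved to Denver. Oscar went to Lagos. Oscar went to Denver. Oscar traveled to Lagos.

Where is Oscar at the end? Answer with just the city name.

Answer: Lagos

Derivation:
Tracking Oscar's location:
Start: Oscar is in Lagos.
After move 1: Lagos -> Lima. Oscar is in Lima.
After move 2: Lima -> Lagos. Oscar is in Lagos.
After move 3: Lagos -> Denver. Oscar is in Denver.
After move 4: Denver -> Lima. Oscar is in Lima.
After move 5: Lima -> Denver. Oscar is in Denver.
After move 6: Denver -> Lagos. Oscar is in Lagos.
After move 7: Lagos -> Denver. Oscar is in Denver.
After move 8: Denver -> Lagos. Oscar is in Lagos.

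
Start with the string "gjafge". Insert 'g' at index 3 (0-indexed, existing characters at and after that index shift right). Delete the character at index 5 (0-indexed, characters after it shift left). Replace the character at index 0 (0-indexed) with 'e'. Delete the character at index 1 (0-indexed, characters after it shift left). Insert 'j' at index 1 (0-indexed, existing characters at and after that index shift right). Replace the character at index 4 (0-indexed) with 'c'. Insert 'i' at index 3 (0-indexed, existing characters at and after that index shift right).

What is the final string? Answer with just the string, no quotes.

Answer: ejaigce

Derivation:
Applying each edit step by step:
Start: "gjafge"
Op 1 (insert 'g' at idx 3): "gjafge" -> "gjagfge"
Op 2 (delete idx 5 = 'g'): "gjagfge" -> "gjagfe"
Op 3 (replace idx 0: 'g' -> 'e'): "gjagfe" -> "ejagfe"
Op 4 (delete idx 1 = 'j'): "ejagfe" -> "eagfe"
Op 5 (insert 'j' at idx 1): "eagfe" -> "ejagfe"
Op 6 (replace idx 4: 'f' -> 'c'): "ejagfe" -> "ejagce"
Op 7 (insert 'i' at idx 3): "ejagce" -> "ejaigce"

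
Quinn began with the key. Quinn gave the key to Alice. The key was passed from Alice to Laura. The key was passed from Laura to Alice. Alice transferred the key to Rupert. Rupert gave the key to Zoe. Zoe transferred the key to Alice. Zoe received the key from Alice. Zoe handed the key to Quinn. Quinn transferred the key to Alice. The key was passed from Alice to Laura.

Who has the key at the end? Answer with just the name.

Tracking the key through each event:
Start: Quinn has the key.
After event 1: Alice has the key.
After event 2: Laura has the key.
After event 3: Alice has the key.
After event 4: Rupert has the key.
After event 5: Zoe has the key.
After event 6: Alice has the key.
After event 7: Zoe has the key.
After event 8: Quinn has the key.
After event 9: Alice has the key.
After event 10: Laura has the key.

Answer: Laura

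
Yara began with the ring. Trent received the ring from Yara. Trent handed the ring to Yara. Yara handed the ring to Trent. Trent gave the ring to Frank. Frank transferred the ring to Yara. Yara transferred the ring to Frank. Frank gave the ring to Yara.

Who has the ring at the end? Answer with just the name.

Tracking the ring through each event:
Start: Yara has the ring.
After event 1: Trent has the ring.
After event 2: Yara has the ring.
After event 3: Trent has the ring.
After event 4: Frank has the ring.
After event 5: Yara has the ring.
After event 6: Frank has the ring.
After event 7: Yara has the ring.

Answer: Yara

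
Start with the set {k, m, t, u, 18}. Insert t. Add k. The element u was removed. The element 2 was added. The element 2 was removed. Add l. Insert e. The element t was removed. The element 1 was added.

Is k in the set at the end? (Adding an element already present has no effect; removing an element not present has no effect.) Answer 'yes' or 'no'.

Tracking the set through each operation:
Start: {18, k, m, t, u}
Event 1 (add t): already present, no change. Set: {18, k, m, t, u}
Event 2 (add k): already present, no change. Set: {18, k, m, t, u}
Event 3 (remove u): removed. Set: {18, k, m, t}
Event 4 (add 2): added. Set: {18, 2, k, m, t}
Event 5 (remove 2): removed. Set: {18, k, m, t}
Event 6 (add l): added. Set: {18, k, l, m, t}
Event 7 (add e): added. Set: {18, e, k, l, m, t}
Event 8 (remove t): removed. Set: {18, e, k, l, m}
Event 9 (add 1): added. Set: {1, 18, e, k, l, m}

Final set: {1, 18, e, k, l, m} (size 6)
k is in the final set.

Answer: yes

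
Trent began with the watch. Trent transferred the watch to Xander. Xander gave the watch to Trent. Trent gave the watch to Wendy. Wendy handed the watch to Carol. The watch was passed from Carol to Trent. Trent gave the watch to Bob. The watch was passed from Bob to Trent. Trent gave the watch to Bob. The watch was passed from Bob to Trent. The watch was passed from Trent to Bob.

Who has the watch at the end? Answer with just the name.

Tracking the watch through each event:
Start: Trent has the watch.
After event 1: Xander has the watch.
After event 2: Trent has the watch.
After event 3: Wendy has the watch.
After event 4: Carol has the watch.
After event 5: Trent has the watch.
After event 6: Bob has the watch.
After event 7: Trent has the watch.
After event 8: Bob has the watch.
After event 9: Trent has the watch.
After event 10: Bob has the watch.

Answer: Bob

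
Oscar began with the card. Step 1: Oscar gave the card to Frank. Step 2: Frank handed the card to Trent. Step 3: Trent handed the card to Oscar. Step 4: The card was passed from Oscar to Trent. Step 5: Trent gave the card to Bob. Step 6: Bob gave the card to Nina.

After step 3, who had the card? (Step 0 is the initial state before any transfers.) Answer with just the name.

Tracking the card holder through step 3:
After step 0 (start): Oscar
After step 1: Frank
After step 2: Trent
After step 3: Oscar

At step 3, the holder is Oscar.

Answer: Oscar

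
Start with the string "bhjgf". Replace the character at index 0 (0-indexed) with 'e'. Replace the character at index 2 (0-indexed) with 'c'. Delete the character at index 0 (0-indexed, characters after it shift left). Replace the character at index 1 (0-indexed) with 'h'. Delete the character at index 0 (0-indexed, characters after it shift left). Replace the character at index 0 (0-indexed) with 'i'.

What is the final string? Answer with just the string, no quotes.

Answer: igf

Derivation:
Applying each edit step by step:
Start: "bhjgf"
Op 1 (replace idx 0: 'b' -> 'e'): "bhjgf" -> "ehjgf"
Op 2 (replace idx 2: 'j' -> 'c'): "ehjgf" -> "ehcgf"
Op 3 (delete idx 0 = 'e'): "ehcgf" -> "hcgf"
Op 4 (replace idx 1: 'c' -> 'h'): "hcgf" -> "hhgf"
Op 5 (delete idx 0 = 'h'): "hhgf" -> "hgf"
Op 6 (replace idx 0: 'h' -> 'i'): "hgf" -> "igf"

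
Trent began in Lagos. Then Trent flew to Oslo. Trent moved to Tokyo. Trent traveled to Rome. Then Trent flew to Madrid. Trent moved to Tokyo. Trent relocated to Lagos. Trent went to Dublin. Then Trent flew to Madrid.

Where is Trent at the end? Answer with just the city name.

Answer: Madrid

Derivation:
Tracking Trent's location:
Start: Trent is in Lagos.
After move 1: Lagos -> Oslo. Trent is in Oslo.
After move 2: Oslo -> Tokyo. Trent is in Tokyo.
After move 3: Tokyo -> Rome. Trent is in Rome.
After move 4: Rome -> Madrid. Trent is in Madrid.
After move 5: Madrid -> Tokyo. Trent is in Tokyo.
After move 6: Tokyo -> Lagos. Trent is in Lagos.
After move 7: Lagos -> Dublin. Trent is in Dublin.
After move 8: Dublin -> Madrid. Trent is in Madrid.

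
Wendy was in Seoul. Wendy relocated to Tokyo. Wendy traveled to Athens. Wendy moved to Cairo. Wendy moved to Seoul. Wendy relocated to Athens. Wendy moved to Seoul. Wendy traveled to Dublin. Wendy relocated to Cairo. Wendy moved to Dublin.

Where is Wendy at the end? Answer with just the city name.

Answer: Dublin

Derivation:
Tracking Wendy's location:
Start: Wendy is in Seoul.
After move 1: Seoul -> Tokyo. Wendy is in Tokyo.
After move 2: Tokyo -> Athens. Wendy is in Athens.
After move 3: Athens -> Cairo. Wendy is in Cairo.
After move 4: Cairo -> Seoul. Wendy is in Seoul.
After move 5: Seoul -> Athens. Wendy is in Athens.
After move 6: Athens -> Seoul. Wendy is in Seoul.
After move 7: Seoul -> Dublin. Wendy is in Dublin.
After move 8: Dublin -> Cairo. Wendy is in Cairo.
After move 9: Cairo -> Dublin. Wendy is in Dublin.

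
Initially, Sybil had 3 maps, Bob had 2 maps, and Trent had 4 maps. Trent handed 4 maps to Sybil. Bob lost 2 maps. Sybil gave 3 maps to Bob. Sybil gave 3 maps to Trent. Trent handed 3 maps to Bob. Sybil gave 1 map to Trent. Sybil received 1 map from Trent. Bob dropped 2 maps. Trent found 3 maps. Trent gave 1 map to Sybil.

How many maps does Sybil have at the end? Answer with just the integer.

Answer: 2

Derivation:
Tracking counts step by step:
Start: Sybil=3, Bob=2, Trent=4
Event 1 (Trent -> Sybil, 4): Trent: 4 -> 0, Sybil: 3 -> 7. State: Sybil=7, Bob=2, Trent=0
Event 2 (Bob -2): Bob: 2 -> 0. State: Sybil=7, Bob=0, Trent=0
Event 3 (Sybil -> Bob, 3): Sybil: 7 -> 4, Bob: 0 -> 3. State: Sybil=4, Bob=3, Trent=0
Event 4 (Sybil -> Trent, 3): Sybil: 4 -> 1, Trent: 0 -> 3. State: Sybil=1, Bob=3, Trent=3
Event 5 (Trent -> Bob, 3): Trent: 3 -> 0, Bob: 3 -> 6. State: Sybil=1, Bob=6, Trent=0
Event 6 (Sybil -> Trent, 1): Sybil: 1 -> 0, Trent: 0 -> 1. State: Sybil=0, Bob=6, Trent=1
Event 7 (Trent -> Sybil, 1): Trent: 1 -> 0, Sybil: 0 -> 1. State: Sybil=1, Bob=6, Trent=0
Event 8 (Bob -2): Bob: 6 -> 4. State: Sybil=1, Bob=4, Trent=0
Event 9 (Trent +3): Trent: 0 -> 3. State: Sybil=1, Bob=4, Trent=3
Event 10 (Trent -> Sybil, 1): Trent: 3 -> 2, Sybil: 1 -> 2. State: Sybil=2, Bob=4, Trent=2

Sybil's final count: 2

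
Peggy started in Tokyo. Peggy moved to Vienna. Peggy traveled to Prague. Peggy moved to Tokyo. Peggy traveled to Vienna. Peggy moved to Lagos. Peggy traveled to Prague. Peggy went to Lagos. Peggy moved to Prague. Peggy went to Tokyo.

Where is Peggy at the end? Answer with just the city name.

Tracking Peggy's location:
Start: Peggy is in Tokyo.
After move 1: Tokyo -> Vienna. Peggy is in Vienna.
After move 2: Vienna -> Prague. Peggy is in Prague.
After move 3: Prague -> Tokyo. Peggy is in Tokyo.
After move 4: Tokyo -> Vienna. Peggy is in Vienna.
After move 5: Vienna -> Lagos. Peggy is in Lagos.
After move 6: Lagos -> Prague. Peggy is in Prague.
After move 7: Prague -> Lagos. Peggy is in Lagos.
After move 8: Lagos -> Prague. Peggy is in Prague.
After move 9: Prague -> Tokyo. Peggy is in Tokyo.

Answer: Tokyo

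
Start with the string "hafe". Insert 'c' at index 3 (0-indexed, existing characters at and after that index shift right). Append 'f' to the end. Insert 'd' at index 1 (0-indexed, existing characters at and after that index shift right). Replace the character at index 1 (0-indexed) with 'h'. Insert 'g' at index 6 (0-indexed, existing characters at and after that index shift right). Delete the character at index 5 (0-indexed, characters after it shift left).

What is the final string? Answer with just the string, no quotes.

Applying each edit step by step:
Start: "hafe"
Op 1 (insert 'c' at idx 3): "hafe" -> "hafce"
Op 2 (append 'f'): "hafce" -> "hafcef"
Op 3 (insert 'd' at idx 1): "hafcef" -> "hdafcef"
Op 4 (replace idx 1: 'd' -> 'h'): "hdafcef" -> "hhafcef"
Op 5 (insert 'g' at idx 6): "hhafcef" -> "hhafcegf"
Op 6 (delete idx 5 = 'e'): "hhafcegf" -> "hhafcgf"

Answer: hhafcgf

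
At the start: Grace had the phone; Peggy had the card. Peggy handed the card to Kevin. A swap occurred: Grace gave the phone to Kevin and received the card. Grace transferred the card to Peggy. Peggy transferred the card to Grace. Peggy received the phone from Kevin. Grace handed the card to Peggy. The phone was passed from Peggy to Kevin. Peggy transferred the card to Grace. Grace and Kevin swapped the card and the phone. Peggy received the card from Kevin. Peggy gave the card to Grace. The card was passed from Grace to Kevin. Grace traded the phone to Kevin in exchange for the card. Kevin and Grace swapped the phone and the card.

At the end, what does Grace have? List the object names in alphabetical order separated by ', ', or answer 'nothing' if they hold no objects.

Tracking all object holders:
Start: phone:Grace, card:Peggy
Event 1 (give card: Peggy -> Kevin). State: phone:Grace, card:Kevin
Event 2 (swap phone<->card: now phone:Kevin, card:Grace). State: phone:Kevin, card:Grace
Event 3 (give card: Grace -> Peggy). State: phone:Kevin, card:Peggy
Event 4 (give card: Peggy -> Grace). State: phone:Kevin, card:Grace
Event 5 (give phone: Kevin -> Peggy). State: phone:Peggy, card:Grace
Event 6 (give card: Grace -> Peggy). State: phone:Peggy, card:Peggy
Event 7 (give phone: Peggy -> Kevin). State: phone:Kevin, card:Peggy
Event 8 (give card: Peggy -> Grace). State: phone:Kevin, card:Grace
Event 9 (swap card<->phone: now card:Kevin, phone:Grace). State: phone:Grace, card:Kevin
Event 10 (give card: Kevin -> Peggy). State: phone:Grace, card:Peggy
Event 11 (give card: Peggy -> Grace). State: phone:Grace, card:Grace
Event 12 (give card: Grace -> Kevin). State: phone:Grace, card:Kevin
Event 13 (swap phone<->card: now phone:Kevin, card:Grace). State: phone:Kevin, card:Grace
Event 14 (swap phone<->card: now phone:Grace, card:Kevin). State: phone:Grace, card:Kevin

Final state: phone:Grace, card:Kevin
Grace holds: phone.

Answer: phone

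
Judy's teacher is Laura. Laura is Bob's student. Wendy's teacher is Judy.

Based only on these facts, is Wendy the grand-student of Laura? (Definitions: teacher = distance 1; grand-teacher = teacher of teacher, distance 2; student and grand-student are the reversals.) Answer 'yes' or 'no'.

Answer: yes

Derivation:
Reconstructing the teacher chain from the given facts:
  Bob -> Laura -> Judy -> Wendy
(each arrow means 'teacher of the next')
Positions in the chain (0 = top):
  position of Bob: 0
  position of Laura: 1
  position of Judy: 2
  position of Wendy: 3

Wendy is at position 3, Laura is at position 1; signed distance (j - i) = -2.
'grand-student' requires j - i = -2. Actual distance is -2, so the relation HOLDS.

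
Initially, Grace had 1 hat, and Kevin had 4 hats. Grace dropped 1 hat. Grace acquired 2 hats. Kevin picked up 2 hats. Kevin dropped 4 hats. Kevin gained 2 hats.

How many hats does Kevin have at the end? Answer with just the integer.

Tracking counts step by step:
Start: Grace=1, Kevin=4
Event 1 (Grace -1): Grace: 1 -> 0. State: Grace=0, Kevin=4
Event 2 (Grace +2): Grace: 0 -> 2. State: Grace=2, Kevin=4
Event 3 (Kevin +2): Kevin: 4 -> 6. State: Grace=2, Kevin=6
Event 4 (Kevin -4): Kevin: 6 -> 2. State: Grace=2, Kevin=2
Event 5 (Kevin +2): Kevin: 2 -> 4. State: Grace=2, Kevin=4

Kevin's final count: 4

Answer: 4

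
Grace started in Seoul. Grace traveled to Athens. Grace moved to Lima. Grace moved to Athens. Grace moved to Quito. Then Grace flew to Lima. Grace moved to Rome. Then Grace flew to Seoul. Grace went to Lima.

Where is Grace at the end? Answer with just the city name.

Tracking Grace's location:
Start: Grace is in Seoul.
After move 1: Seoul -> Athens. Grace is in Athens.
After move 2: Athens -> Lima. Grace is in Lima.
After move 3: Lima -> Athens. Grace is in Athens.
After move 4: Athens -> Quito. Grace is in Quito.
After move 5: Quito -> Lima. Grace is in Lima.
After move 6: Lima -> Rome. Grace is in Rome.
After move 7: Rome -> Seoul. Grace is in Seoul.
After move 8: Seoul -> Lima. Grace is in Lima.

Answer: Lima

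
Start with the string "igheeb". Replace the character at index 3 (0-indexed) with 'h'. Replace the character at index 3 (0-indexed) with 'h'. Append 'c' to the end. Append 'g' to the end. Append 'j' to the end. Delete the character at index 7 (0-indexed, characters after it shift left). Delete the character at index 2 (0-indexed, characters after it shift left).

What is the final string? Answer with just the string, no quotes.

Applying each edit step by step:
Start: "igheeb"
Op 1 (replace idx 3: 'e' -> 'h'): "igheeb" -> "ighheb"
Op 2 (replace idx 3: 'h' -> 'h'): "ighheb" -> "ighheb"
Op 3 (append 'c'): "ighheb" -> "ighhebc"
Op 4 (append 'g'): "ighhebc" -> "ighhebcg"
Op 5 (append 'j'): "ighhebcg" -> "ighhebcgj"
Op 6 (delete idx 7 = 'g'): "ighhebcgj" -> "ighhebcj"
Op 7 (delete idx 2 = 'h'): "ighhebcj" -> "ighebcj"

Answer: ighebcj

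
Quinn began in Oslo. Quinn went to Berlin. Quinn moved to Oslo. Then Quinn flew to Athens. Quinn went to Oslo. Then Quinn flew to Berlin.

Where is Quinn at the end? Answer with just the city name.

Tracking Quinn's location:
Start: Quinn is in Oslo.
After move 1: Oslo -> Berlin. Quinn is in Berlin.
After move 2: Berlin -> Oslo. Quinn is in Oslo.
After move 3: Oslo -> Athens. Quinn is in Athens.
After move 4: Athens -> Oslo. Quinn is in Oslo.
After move 5: Oslo -> Berlin. Quinn is in Berlin.

Answer: Berlin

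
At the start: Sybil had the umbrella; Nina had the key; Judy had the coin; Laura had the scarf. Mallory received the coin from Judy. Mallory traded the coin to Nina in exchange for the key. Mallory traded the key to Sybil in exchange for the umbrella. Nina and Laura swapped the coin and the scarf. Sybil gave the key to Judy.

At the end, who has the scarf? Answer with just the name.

Tracking all object holders:
Start: umbrella:Sybil, key:Nina, coin:Judy, scarf:Laura
Event 1 (give coin: Judy -> Mallory). State: umbrella:Sybil, key:Nina, coin:Mallory, scarf:Laura
Event 2 (swap coin<->key: now coin:Nina, key:Mallory). State: umbrella:Sybil, key:Mallory, coin:Nina, scarf:Laura
Event 3 (swap key<->umbrella: now key:Sybil, umbrella:Mallory). State: umbrella:Mallory, key:Sybil, coin:Nina, scarf:Laura
Event 4 (swap coin<->scarf: now coin:Laura, scarf:Nina). State: umbrella:Mallory, key:Sybil, coin:Laura, scarf:Nina
Event 5 (give key: Sybil -> Judy). State: umbrella:Mallory, key:Judy, coin:Laura, scarf:Nina

Final state: umbrella:Mallory, key:Judy, coin:Laura, scarf:Nina
The scarf is held by Nina.

Answer: Nina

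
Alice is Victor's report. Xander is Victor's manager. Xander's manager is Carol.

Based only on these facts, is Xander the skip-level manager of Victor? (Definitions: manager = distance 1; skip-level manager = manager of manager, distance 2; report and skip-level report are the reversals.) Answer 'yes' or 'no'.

Answer: no

Derivation:
Reconstructing the manager chain from the given facts:
  Carol -> Xander -> Victor -> Alice
(each arrow means 'manager of the next')
Positions in the chain (0 = top):
  position of Carol: 0
  position of Xander: 1
  position of Victor: 2
  position of Alice: 3

Xander is at position 1, Victor is at position 2; signed distance (j - i) = 1.
'skip-level manager' requires j - i = 2. Actual distance is 1, so the relation does NOT hold.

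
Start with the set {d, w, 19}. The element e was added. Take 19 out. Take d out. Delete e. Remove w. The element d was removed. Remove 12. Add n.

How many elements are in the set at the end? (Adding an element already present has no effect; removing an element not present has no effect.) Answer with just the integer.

Tracking the set through each operation:
Start: {19, d, w}
Event 1 (add e): added. Set: {19, d, e, w}
Event 2 (remove 19): removed. Set: {d, e, w}
Event 3 (remove d): removed. Set: {e, w}
Event 4 (remove e): removed. Set: {w}
Event 5 (remove w): removed. Set: {}
Event 6 (remove d): not present, no change. Set: {}
Event 7 (remove 12): not present, no change. Set: {}
Event 8 (add n): added. Set: {n}

Final set: {n} (size 1)

Answer: 1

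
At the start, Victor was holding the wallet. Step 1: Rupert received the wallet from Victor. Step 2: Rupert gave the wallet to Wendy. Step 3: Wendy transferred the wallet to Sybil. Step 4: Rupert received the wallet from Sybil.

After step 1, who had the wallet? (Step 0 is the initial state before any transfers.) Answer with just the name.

Answer: Rupert

Derivation:
Tracking the wallet holder through step 1:
After step 0 (start): Victor
After step 1: Rupert

At step 1, the holder is Rupert.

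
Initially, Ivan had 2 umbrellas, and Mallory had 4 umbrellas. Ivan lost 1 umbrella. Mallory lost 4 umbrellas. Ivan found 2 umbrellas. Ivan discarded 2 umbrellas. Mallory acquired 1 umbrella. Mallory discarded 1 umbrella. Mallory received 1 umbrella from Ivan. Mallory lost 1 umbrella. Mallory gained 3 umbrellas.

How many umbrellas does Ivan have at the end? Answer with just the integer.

Tracking counts step by step:
Start: Ivan=2, Mallory=4
Event 1 (Ivan -1): Ivan: 2 -> 1. State: Ivan=1, Mallory=4
Event 2 (Mallory -4): Mallory: 4 -> 0. State: Ivan=1, Mallory=0
Event 3 (Ivan +2): Ivan: 1 -> 3. State: Ivan=3, Mallory=0
Event 4 (Ivan -2): Ivan: 3 -> 1. State: Ivan=1, Mallory=0
Event 5 (Mallory +1): Mallory: 0 -> 1. State: Ivan=1, Mallory=1
Event 6 (Mallory -1): Mallory: 1 -> 0. State: Ivan=1, Mallory=0
Event 7 (Ivan -> Mallory, 1): Ivan: 1 -> 0, Mallory: 0 -> 1. State: Ivan=0, Mallory=1
Event 8 (Mallory -1): Mallory: 1 -> 0. State: Ivan=0, Mallory=0
Event 9 (Mallory +3): Mallory: 0 -> 3. State: Ivan=0, Mallory=3

Ivan's final count: 0

Answer: 0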